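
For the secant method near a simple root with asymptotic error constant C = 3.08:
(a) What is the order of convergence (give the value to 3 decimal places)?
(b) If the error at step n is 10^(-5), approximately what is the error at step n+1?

(a) Secant method has superlinear convergence with order φ = (1+√5)/2 ≈ 1.618.
    This means |e_{n+1}| ≈ C|e_n|^1.618.

(b) With |e_n| = 10^(-5) and C = 3.08:
    |e_{n+1}| ≈ 3.08 × (10^(-5))^1.618 = 3.08 × 10^(-8.09)

(a) ≈ 1.618 (golden ratio); (b) |e_{n+1}| ≈ 2.503e-08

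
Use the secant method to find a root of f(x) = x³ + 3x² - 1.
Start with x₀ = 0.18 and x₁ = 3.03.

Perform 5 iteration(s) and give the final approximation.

f(x) = x³ + 3x² - 1
x₀ = 0.18, x₁ = 3.03

Secant formula: x_{n+1} = x_n - f(x_n)(x_n - x_{n-1})/(f(x_n) - f(x_{n-1}))

Iteration 1:
  f(0.180000) = -0.896968
  f(3.030000) = 54.360827
  x_2 = 3.030000 - 54.360827×(3.030000 - 0.180000)/(54.360827 - (-0.896968))
       = 0.226262
Iteration 2:
  f(3.030000) = 54.360827
  f(0.226262) = -0.834833
  x_3 = 0.226262 - (-0.834833)×(0.226262 - 3.030000)/(-0.834833 - 54.360827)
       = 0.268669
Iteration 3:
  f(0.226262) = -0.834833
  f(0.268669) = -0.764058
  x_4 = 0.268669 - (-0.764058)×(0.268669 - 0.226262)/(-0.764058 - (-0.834833))
       = 0.726473
Iteration 4:
  f(0.268669) = -0.764058
  f(0.726473) = 0.966697
  x_5 = 0.726473 - 0.966697×(0.726473 - 0.268669)/(0.966697 - (-0.764058))
       = 0.470771
Iteration 5:
  f(0.726473) = 0.966697
  f(0.470771) = -0.230789
  x_6 = 0.470771 - (-0.230789)×(0.470771 - 0.726473)/(-0.230789 - 0.966697)
       = 0.520052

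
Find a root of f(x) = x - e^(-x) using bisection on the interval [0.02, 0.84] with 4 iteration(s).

f(x) = x - e^(-x)
Initial interval: [0.02, 0.84]

Iteration 1:
  c_1 = (0.020000 + 0.840000)/2 = 0.430000
  f(c_1) = f(0.430000) = -0.220509
  f(a) × f(c) ≥ 0, new interval: [0.430000, 0.840000]
Iteration 2:
  c_2 = (0.430000 + 0.840000)/2 = 0.635000
  f(c_2) = f(0.635000) = 0.105065
  f(a) × f(c) < 0, new interval: [0.430000, 0.635000]
Iteration 3:
  c_3 = (0.430000 + 0.635000)/2 = 0.532500
  f(c_3) = f(0.532500) = -0.054635
  f(a) × f(c) ≥ 0, new interval: [0.532500, 0.635000]
Iteration 4:
  c_4 = (0.532500 + 0.635000)/2 = 0.583750
  f(c_4) = f(0.583750) = 0.025947
  f(a) × f(c) < 0, new interval: [0.532500, 0.583750]

After 4 iteration(s), the approximation is c_4 = 0.583750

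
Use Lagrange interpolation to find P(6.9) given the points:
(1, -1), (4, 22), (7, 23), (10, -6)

Lagrange interpolation formula:
P(x) = Σ yᵢ × Lᵢ(x)
where Lᵢ(x) = Π_{j≠i} (x - xⱼ)/(xᵢ - xⱼ)

L_0(6.9) = (6.9 - 4)/(1 - 4) × (6.9 - 7)/(1 - 7) × (6.9 - 10)/(1 - 10) = -0.005549
L_1(6.9) = (6.9 - 1)/(4 - 1) × (6.9 - 7)/(4 - 7) × (6.9 - 10)/(4 - 10) = 0.033870
L_2(6.9) = (6.9 - 1)/(7 - 1) × (6.9 - 4)/(7 - 4) × (6.9 - 10)/(7 - 10) = 0.982241
L_3(6.9) = (6.9 - 1)/(10 - 1) × (6.9 - 4)/(10 - 4) × (6.9 - 7)/(10 - 7) = -0.010562

P(6.9) = (-1)×L_0(6.9) + 22×L_1(6.9) + 23×L_2(6.9) + (-6)×L_3(6.9)
P(6.9) = 23.405605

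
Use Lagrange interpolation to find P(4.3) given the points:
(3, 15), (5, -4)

Lagrange interpolation formula:
P(x) = Σ yᵢ × Lᵢ(x)
where Lᵢ(x) = Π_{j≠i} (x - xⱼ)/(xᵢ - xⱼ)

L_0(4.3) = (4.3 - 5)/(3 - 5) = 0.350000
L_1(4.3) = (4.3 - 3)/(5 - 3) = 0.650000

P(4.3) = 15×L_0(4.3) + (-4)×L_1(4.3)
P(4.3) = 2.650000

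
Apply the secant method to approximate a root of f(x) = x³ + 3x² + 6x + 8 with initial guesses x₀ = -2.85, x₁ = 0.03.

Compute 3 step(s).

f(x) = x³ + 3x² + 6x + 8
x₀ = -2.85, x₁ = 0.03

Secant formula: x_{n+1} = x_n - f(x_n)(x_n - x_{n-1})/(f(x_n) - f(x_{n-1}))

Iteration 1:
  f(-2.850000) = -7.881625
  f(0.030000) = 8.182727
  x_2 = 0.030000 - 8.182727×(0.030000 - (-2.850000))/(8.182727 - (-7.881625))
       = -1.436991
Iteration 2:
  f(0.030000) = 8.182727
  f(-1.436991) = 2.605580
  x_3 = -1.436991 - 2.605580×(-1.436991 - 0.030000)/(2.605580 - 8.182727)
       = -2.122352
Iteration 3:
  f(-1.436991) = 2.605580
  f(-2.122352) = -0.780854
  x_4 = -2.122352 - (-0.780854)×(-2.122352 - (-1.436991))/(-0.780854 - 2.605580)
       = -1.964319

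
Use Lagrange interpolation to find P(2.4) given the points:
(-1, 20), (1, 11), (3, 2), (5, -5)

Lagrange interpolation formula:
P(x) = Σ yᵢ × Lᵢ(x)
where Lᵢ(x) = Π_{j≠i} (x - xⱼ)/(xᵢ - xⱼ)

L_0(2.4) = (2.4 - 1)/(-1 - 1) × (2.4 - 3)/(-1 - 3) × (2.4 - 5)/(-1 - 5) = -0.045500
L_1(2.4) = (2.4 - (-1))/(1 - (-1)) × (2.4 - 3)/(1 - 3) × (2.4 - 5)/(1 - 5) = 0.331500
L_2(2.4) = (2.4 - (-1))/(3 - (-1)) × (2.4 - 1)/(3 - 1) × (2.4 - 5)/(3 - 5) = 0.773500
L_3(2.4) = (2.4 - (-1))/(5 - (-1)) × (2.4 - 1)/(5 - 1) × (2.4 - 3)/(5 - 3) = -0.059500

P(2.4) = 20×L_0(2.4) + 11×L_1(2.4) + 2×L_2(2.4) + (-5)×L_3(2.4)
P(2.4) = 4.581000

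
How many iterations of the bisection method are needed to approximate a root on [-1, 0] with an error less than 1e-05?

We need (b-a)/2^n ≤ 1e-05
(0 - (-1))/2^n ≤ 1e-05
1/2^n ≤ 1e-05
2^n ≥ 100000
n ≥ log₂(100000) = 16.61
n ≥ 17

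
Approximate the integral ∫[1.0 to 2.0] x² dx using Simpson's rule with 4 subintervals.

f(x) = x²
a = 1.0, b = 2.0, n = 4
h = (b - a)/n = 0.250000

Simpson's rule: (h/3)[f(x₀) + 4f(x₁) + 2f(x₂) + ... + f(xₙ)]

x_0 = 1.0000, f(x_0) = 1.000000, coefficient = 1
x_1 = 1.2500, f(x_1) = 1.562500, coefficient = 4
x_2 = 1.5000, f(x_2) = 2.250000, coefficient = 2
x_3 = 1.7500, f(x_3) = 3.062500, coefficient = 4
x_4 = 2.0000, f(x_4) = 4.000000, coefficient = 1

I ≈ (0.250000/3) × 28.000000 = 2.333333
Exact value: 2.333333
Error: 0.000000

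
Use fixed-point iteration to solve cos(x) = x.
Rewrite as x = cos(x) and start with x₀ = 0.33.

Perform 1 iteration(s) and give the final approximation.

Equation: cos(x) = x
Fixed-point form: x = cos(x)
x₀ = 0.33

x_1 = g(0.330000) = 0.946042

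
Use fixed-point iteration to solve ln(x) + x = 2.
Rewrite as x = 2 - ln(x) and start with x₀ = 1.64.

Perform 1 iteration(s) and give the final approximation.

Equation: ln(x) + x = 2
Fixed-point form: x = 2 - ln(x)
x₀ = 1.64

x_1 = g(1.640000) = 1.505304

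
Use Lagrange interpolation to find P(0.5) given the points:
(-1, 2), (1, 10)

Lagrange interpolation formula:
P(x) = Σ yᵢ × Lᵢ(x)
where Lᵢ(x) = Π_{j≠i} (x - xⱼ)/(xᵢ - xⱼ)

L_0(0.5) = (0.5 - 1)/(-1 - 1) = 0.250000
L_1(0.5) = (0.5 - (-1))/(1 - (-1)) = 0.750000

P(0.5) = 2×L_0(0.5) + 10×L_1(0.5)
P(0.5) = 8.000000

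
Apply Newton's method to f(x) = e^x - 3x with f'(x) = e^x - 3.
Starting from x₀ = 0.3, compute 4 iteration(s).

f(x) = e^x - 3x
f'(x) = e^x - 3
x₀ = 0.3

Newton-Raphson formula: x_{n+1} = x_n - f(x_n)/f'(x_n)

Iteration 1:
  f(0.300000) = 0.449859
  f'(0.300000) = -1.650141
  x_1 = 0.300000 - 0.449859/(-1.650141) = 0.572618
Iteration 2:
  f(0.572618) = 0.055048
  f'(0.572618) = -1.227097
  x_2 = 0.572618 - 0.055048/(-1.227097) = 0.617479
Iteration 3:
  f(0.617479) = 0.001811
  f'(0.617479) = -1.145753
  x_3 = 0.617479 - 0.001811/(-1.145753) = 0.619059
Iteration 4:
  f(0.619059) = 0.000002
  f'(0.619059) = -1.142820
  x_4 = 0.619059 - 0.000002/(-1.142820) = 0.619061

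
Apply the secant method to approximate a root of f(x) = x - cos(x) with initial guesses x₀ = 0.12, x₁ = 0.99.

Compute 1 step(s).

f(x) = x - cos(x)
x₀ = 0.12, x₁ = 0.99

Secant formula: x_{n+1} = x_n - f(x_n)(x_n - x_{n-1})/(f(x_n) - f(x_{n-1}))

Iteration 1:
  f(0.120000) = -0.872809
  f(0.990000) = 0.441310
  x_2 = 0.990000 - 0.441310×(0.990000 - 0.120000)/(0.441310 - (-0.872809))
       = 0.697835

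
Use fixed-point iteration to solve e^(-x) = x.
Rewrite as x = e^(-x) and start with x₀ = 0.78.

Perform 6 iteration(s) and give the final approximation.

Equation: e^(-x) = x
Fixed-point form: x = e^(-x)
x₀ = 0.78

x_1 = g(0.780000) = 0.458406
x_2 = g(0.458406) = 0.632291
x_3 = g(0.632291) = 0.531373
x_4 = g(0.531373) = 0.587797
x_5 = g(0.587797) = 0.555550
x_6 = g(0.555550) = 0.573757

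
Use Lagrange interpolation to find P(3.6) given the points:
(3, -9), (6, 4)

Lagrange interpolation formula:
P(x) = Σ yᵢ × Lᵢ(x)
where Lᵢ(x) = Π_{j≠i} (x - xⱼ)/(xᵢ - xⱼ)

L_0(3.6) = (3.6 - 6)/(3 - 6) = 0.800000
L_1(3.6) = (3.6 - 3)/(6 - 3) = 0.200000

P(3.6) = (-9)×L_0(3.6) + 4×L_1(3.6)
P(3.6) = -6.400000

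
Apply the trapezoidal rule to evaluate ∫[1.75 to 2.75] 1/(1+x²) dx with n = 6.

f(x) = 1/(1+x²)
a = 1.75, b = 2.75, n = 6
h = (b - a)/n = 0.166667

Trapezoidal rule: (h/2)[f(x₀) + 2f(x₁) + 2f(x₂) + ... + f(xₙ)]

x_0 = 1.7500, f(x_0) = 0.246154, coefficient = 1
x_1 = 1.9167, f(x_1) = 0.213967, coefficient = 2
x_2 = 2.0833, f(x_2) = 0.187256, coefficient = 2
x_3 = 2.2500, f(x_3) = 0.164948, coefficient = 2
x_4 = 2.4167, f(x_4) = 0.146193, coefficient = 2
x_5 = 2.5833, f(x_5) = 0.130317, coefficient = 2
x_6 = 2.7500, f(x_6) = 0.116788, coefficient = 1

I ≈ (0.166667/2) × 2.048305 = 0.170692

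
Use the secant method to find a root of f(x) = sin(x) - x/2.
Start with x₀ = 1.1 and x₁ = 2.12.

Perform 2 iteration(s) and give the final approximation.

f(x) = sin(x) - x/2
x₀ = 1.1, x₁ = 2.12

Secant formula: x_{n+1} = x_n - f(x_n)(x_n - x_{n-1})/(f(x_n) - f(x_{n-1}))

Iteration 1:
  f(1.100000) = 0.341207
  f(2.120000) = -0.207060
  x_2 = 2.120000 - (-0.207060)×(2.120000 - 1.100000)/(-0.207060 - 0.341207)
       = 1.734785
Iteration 2:
  f(2.120000) = -0.207060
  f(1.734785) = 0.119192
  x_3 = 1.734785 - 0.119192×(1.734785 - 2.120000)/(0.119192 - (-0.207060))
       = 1.875518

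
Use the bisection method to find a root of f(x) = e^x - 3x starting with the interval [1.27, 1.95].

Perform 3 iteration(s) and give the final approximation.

f(x) = e^x - 3x
Initial interval: [1.27, 1.95]

Iteration 1:
  c_1 = (1.270000 + 1.950000)/2 = 1.610000
  f(c_1) = f(1.610000) = 0.172811
  f(a) × f(c) < 0, new interval: [1.270000, 1.610000]
Iteration 2:
  c_2 = (1.270000 + 1.610000)/2 = 1.440000
  f(c_2) = f(1.440000) = -0.099304
  f(a) × f(c) ≥ 0, new interval: [1.440000, 1.610000]
Iteration 3:
  c_3 = (1.440000 + 1.610000)/2 = 1.525000
  f(c_3) = f(1.525000) = 0.020144
  f(a) × f(c) < 0, new interval: [1.440000, 1.525000]

After 3 iteration(s), the approximation is c_3 = 1.525000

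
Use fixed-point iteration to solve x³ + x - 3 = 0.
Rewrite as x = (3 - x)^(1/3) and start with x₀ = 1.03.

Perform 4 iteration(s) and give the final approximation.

Equation: x³ + x - 3 = 0
Fixed-point form: x = (3 - x)^(1/3)
x₀ = 1.03

x_1 = g(1.030000) = 1.253590
x_2 = g(1.253590) = 1.204247
x_3 = g(1.204247) = 1.215483
x_4 = g(1.215483) = 1.212943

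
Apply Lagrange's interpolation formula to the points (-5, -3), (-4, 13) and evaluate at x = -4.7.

Lagrange interpolation formula:
P(x) = Σ yᵢ × Lᵢ(x)
where Lᵢ(x) = Π_{j≠i} (x - xⱼ)/(xᵢ - xⱼ)

L_0(-4.7) = (-4.7 - (-4))/(-5 - (-4)) = 0.700000
L_1(-4.7) = (-4.7 - (-5))/(-4 - (-5)) = 0.300000

P(-4.7) = (-3)×L_0(-4.7) + 13×L_1(-4.7)
P(-4.7) = 1.800000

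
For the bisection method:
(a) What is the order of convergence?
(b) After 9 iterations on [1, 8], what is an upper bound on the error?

(a) Bisection has linear (order 1) convergence; the error is halved each step.

(b) Error bound = (b-a)/2^n = (8 - 1)/2^{9}
    = 7/2^{9}

(a) 1 (linear); (b) error ≤ 1.37e-02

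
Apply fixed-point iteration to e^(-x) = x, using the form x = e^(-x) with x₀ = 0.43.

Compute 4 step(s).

Equation: e^(-x) = x
Fixed-point form: x = e^(-x)
x₀ = 0.43

x_1 = g(0.430000) = 0.650509
x_2 = g(0.650509) = 0.521780
x_3 = g(0.521780) = 0.593463
x_4 = g(0.593463) = 0.552411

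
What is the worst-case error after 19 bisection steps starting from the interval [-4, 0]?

Bisection error bound: |error| ≤ (b-a)/2^n
|error| ≤ (0 - (-4))/2^19 = 4/2^19
|error| ≤ 0.0000076294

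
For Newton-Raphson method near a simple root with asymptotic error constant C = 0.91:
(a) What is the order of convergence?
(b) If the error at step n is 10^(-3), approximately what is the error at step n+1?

(a) Newton-Raphson has quadratic (order 2) convergence near simple roots.
    This means |e_{n+1}| ≈ C|e_n|².

(b) With |e_n| = 10^(-3) and C = 0.91:
    |e_{n+1}| ≈ 0.91 × (10^(-3))² = 0.91 × 10^(-6)

(a) 2 (quadratic); (b) |e_{n+1}| ≈ 9.100e-07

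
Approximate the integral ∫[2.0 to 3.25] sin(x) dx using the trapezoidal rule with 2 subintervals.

f(x) = sin(x)
a = 2.0, b = 3.25, n = 2
h = (b - a)/n = 0.625000

Trapezoidal rule: (h/2)[f(x₀) + 2f(x₁) + 2f(x₂) + ... + f(xₙ)]

x_0 = 2.0000, f(x_0) = 0.909297, coefficient = 1
x_1 = 2.6250, f(x_1) = 0.493920, coefficient = 2
x_2 = 3.2500, f(x_2) = -0.108195, coefficient = 1

I ≈ (0.625000/2) × 1.788943 = 0.559045
Exact value: 0.577983
Error: 0.018938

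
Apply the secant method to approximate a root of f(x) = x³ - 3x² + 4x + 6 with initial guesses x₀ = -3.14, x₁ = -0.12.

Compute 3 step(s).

f(x) = x³ - 3x² + 4x + 6
x₀ = -3.14, x₁ = -0.12

Secant formula: x_{n+1} = x_n - f(x_n)(x_n - x_{n-1})/(f(x_n) - f(x_{n-1}))

Iteration 1:
  f(-3.140000) = -67.097944
  f(-0.120000) = 5.475072
  x_2 = -0.120000 - 5.475072×(-0.120000 - (-3.140000))/(5.475072 - (-67.097944))
       = -0.347836
Iteration 2:
  f(-0.120000) = 5.475072
  f(-0.347836) = 4.203604
  x_3 = -0.347836 - 4.203604×(-0.347836 - (-0.120000))/(4.203604 - 5.475072)
       = -1.101084
Iteration 3:
  f(-0.347836) = 4.203604
  f(-1.101084) = -3.376429
  x_4 = -1.101084 - (-3.376429)×(-1.101084 - (-0.347836))/(-3.376429 - 4.203604)
       = -0.765559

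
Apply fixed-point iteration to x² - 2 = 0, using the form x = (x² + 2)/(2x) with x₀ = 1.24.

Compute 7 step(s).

Equation: x² - 2 = 0
Fixed-point form: x = (x² + 2)/(2x)
x₀ = 1.24

x_1 = g(1.240000) = 1.426452
x_2 = g(1.426452) = 1.414266
x_3 = g(1.414266) = 1.414214
x_4 = g(1.414214) = 1.414214
x_5 = g(1.414214) = 1.414214
x_6 = g(1.414214) = 1.414214
x_7 = g(1.414214) = 1.414214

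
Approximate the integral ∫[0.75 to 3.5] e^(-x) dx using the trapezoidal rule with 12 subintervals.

f(x) = e^(-x)
a = 0.75, b = 3.5, n = 12
h = (b - a)/n = 0.229167

Trapezoidal rule: (h/2)[f(x₀) + 2f(x₁) + 2f(x₂) + ... + f(xₙ)]

x_0 = 0.7500, f(x_0) = 0.472367, coefficient = 1
x_1 = 0.9792, f(x_1) = 0.375624, coefficient = 2
x_2 = 1.2083, f(x_2) = 0.298695, coefficient = 2
x_3 = 1.4375, f(x_3) = 0.237521, coefficient = 2
x_4 = 1.6667, f(x_4) = 0.188876, coefficient = 2
x_5 = 1.8958, f(x_5) = 0.150193, coefficient = 2
x_6 = 2.1250, f(x_6) = 0.119433, coefficient = 2
x_7 = 2.3542, f(x_7) = 0.094973, coefficient = 2
x_8 = 2.5833, f(x_8) = 0.075522, coefficient = 2
x_9 = 2.8125, f(x_9) = 0.060055, coefficient = 2
x_10 = 3.0417, f(x_10) = 0.047755, coefficient = 2
x_11 = 3.2708, f(x_11) = 0.037975, coefficient = 2
x_12 = 3.5000, f(x_12) = 0.030197, coefficient = 1

I ≈ (0.229167/2) × 3.875805 = 0.444103
Exact value: 0.442169
Error: 0.001933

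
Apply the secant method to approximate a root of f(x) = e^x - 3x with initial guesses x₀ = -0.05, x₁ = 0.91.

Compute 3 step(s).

f(x) = e^x - 3x
x₀ = -0.05, x₁ = 0.91

Secant formula: x_{n+1} = x_n - f(x_n)(x_n - x_{n-1})/(f(x_n) - f(x_{n-1}))

Iteration 1:
  f(-0.050000) = 1.101229
  f(0.910000) = -0.245677
  x_2 = 0.910000 - (-0.245677)×(0.910000 - (-0.050000))/(-0.245677 - 1.101229)
       = 0.734895
Iteration 2:
  f(0.910000) = -0.245677
  f(0.734895) = -0.119422
  x_3 = 0.734895 - (-0.119422)×(0.734895 - 0.910000)/(-0.119422 - (-0.245677))
       = 0.569268
Iteration 3:
  f(0.734895) = -0.119422
  f(0.569268) = 0.059170
  x_4 = 0.569268 - 0.059170×(0.569268 - 0.734895)/(0.059170 - (-0.119422))
       = 0.624142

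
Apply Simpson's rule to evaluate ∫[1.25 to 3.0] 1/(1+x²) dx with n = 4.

f(x) = 1/(1+x²)
a = 1.25, b = 3.0, n = 4
h = (b - a)/n = 0.437500

Simpson's rule: (h/3)[f(x₀) + 4f(x₁) + 2f(x₂) + ... + f(xₙ)]

x_0 = 1.2500, f(x_0) = 0.390244, coefficient = 1
x_1 = 1.6875, f(x_1) = 0.259898, coefficient = 4
x_2 = 2.1250, f(x_2) = 0.181303, coefficient = 2
x_3 = 2.5625, f(x_3) = 0.132163, coefficient = 4
x_4 = 3.0000, f(x_4) = 0.100000, coefficient = 1

I ≈ (0.437500/3) × 2.421097 = 0.353077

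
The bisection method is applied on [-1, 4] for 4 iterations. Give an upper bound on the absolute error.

Bisection error bound: |error| ≤ (b-a)/2^n
|error| ≤ (4 - (-1))/2^4 = 5/2^4
|error| ≤ 0.3125000000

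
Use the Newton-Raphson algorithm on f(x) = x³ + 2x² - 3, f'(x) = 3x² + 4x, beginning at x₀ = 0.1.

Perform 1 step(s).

f(x) = x³ + 2x² - 3
f'(x) = 3x² + 4x
x₀ = 0.1

Newton-Raphson formula: x_{n+1} = x_n - f(x_n)/f'(x_n)

Iteration 1:
  f(0.100000) = -2.979000
  f'(0.100000) = 0.430000
  x_1 = 0.100000 - (-2.979000)/0.430000 = 7.027907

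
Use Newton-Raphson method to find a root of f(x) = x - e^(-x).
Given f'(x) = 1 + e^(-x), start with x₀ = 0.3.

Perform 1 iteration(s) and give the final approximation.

f(x) = x - e^(-x)
f'(x) = 1 + e^(-x)
x₀ = 0.3

Newton-Raphson formula: x_{n+1} = x_n - f(x_n)/f'(x_n)

Iteration 1:
  f(0.300000) = -0.440818
  f'(0.300000) = 1.740818
  x_1 = 0.300000 - (-0.440818)/1.740818 = 0.553225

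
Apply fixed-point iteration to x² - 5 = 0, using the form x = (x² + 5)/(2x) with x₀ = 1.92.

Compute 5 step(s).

Equation: x² - 5 = 0
Fixed-point form: x = (x² + 5)/(2x)
x₀ = 1.92

x_1 = g(1.920000) = 2.262083
x_2 = g(2.262083) = 2.236218
x_3 = g(2.236218) = 2.236068
x_4 = g(2.236068) = 2.236068
x_5 = g(2.236068) = 2.236068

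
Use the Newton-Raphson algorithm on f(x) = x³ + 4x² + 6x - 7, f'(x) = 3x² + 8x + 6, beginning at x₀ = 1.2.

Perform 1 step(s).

f(x) = x³ + 4x² + 6x - 7
f'(x) = 3x² + 8x + 6
x₀ = 1.2

Newton-Raphson formula: x_{n+1} = x_n - f(x_n)/f'(x_n)

Iteration 1:
  f(1.200000) = 7.688000
  f'(1.200000) = 19.920000
  x_1 = 1.200000 - 7.688000/19.920000 = 0.814056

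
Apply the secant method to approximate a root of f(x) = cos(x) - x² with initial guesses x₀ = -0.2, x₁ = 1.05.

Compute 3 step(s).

f(x) = cos(x) - x²
x₀ = -0.2, x₁ = 1.05

Secant formula: x_{n+1} = x_n - f(x_n)(x_n - x_{n-1})/(f(x_n) - f(x_{n-1}))

Iteration 1:
  f(-0.200000) = 0.940067
  f(1.050000) = -0.604929
  x_2 = 1.050000 - (-0.604929)×(1.050000 - (-0.200000))/(-0.604929 - 0.940067)
       = 0.560574
Iteration 2:
  f(1.050000) = -0.604929
  f(0.560574) = 0.532707
  x_3 = 0.560574 - 0.532707×(0.560574 - 1.050000)/(0.532707 - (-0.604929))
       = 0.789752
Iteration 3:
  f(0.560574) = 0.532707
  f(0.789752) = 0.080314
  x_4 = 0.789752 - 0.080314×(0.789752 - 0.560574)/(0.080314 - 0.532707)
       = 0.830438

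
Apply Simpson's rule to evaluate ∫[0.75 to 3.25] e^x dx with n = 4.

f(x) = e^x
a = 0.75, b = 3.25, n = 4
h = (b - a)/n = 0.625000

Simpson's rule: (h/3)[f(x₀) + 4f(x₁) + 2f(x₂) + ... + f(xₙ)]

x_0 = 0.7500, f(x_0) = 2.117000, coefficient = 1
x_1 = 1.3750, f(x_1) = 3.955077, coefficient = 4
x_2 = 2.0000, f(x_2) = 7.389056, coefficient = 2
x_3 = 2.6250, f(x_3) = 13.804574, coefficient = 4
x_4 = 3.2500, f(x_4) = 25.790340, coefficient = 1

I ≈ (0.625000/3) × 113.724056 = 23.692512
Exact value: 23.673340
Error: 0.019172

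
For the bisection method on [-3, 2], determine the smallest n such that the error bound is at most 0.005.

We need (b-a)/2^n ≤ 0.005
(2 - (-3))/2^n ≤ 0.005
5/2^n ≤ 0.005
2^n ≥ 1000
n ≥ log₂(1000) = 9.97
n ≥ 10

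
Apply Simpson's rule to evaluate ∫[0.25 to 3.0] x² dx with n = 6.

f(x) = x²
a = 0.25, b = 3.0, n = 6
h = (b - a)/n = 0.458333

Simpson's rule: (h/3)[f(x₀) + 4f(x₁) + 2f(x₂) + ... + f(xₙ)]

x_0 = 0.2500, f(x_0) = 0.062500, coefficient = 1
x_1 = 0.7083, f(x_1) = 0.501736, coefficient = 4
x_2 = 1.1667, f(x_2) = 1.361111, coefficient = 2
x_3 = 1.6250, f(x_3) = 2.640625, coefficient = 4
x_4 = 2.0833, f(x_4) = 4.340278, coefficient = 2
x_5 = 2.5417, f(x_5) = 6.460069, coefficient = 4
x_6 = 3.0000, f(x_6) = 9.000000, coefficient = 1

I ≈ (0.458333/3) × 58.875000 = 8.994792
Exact value: 8.994792
Error: 0.000000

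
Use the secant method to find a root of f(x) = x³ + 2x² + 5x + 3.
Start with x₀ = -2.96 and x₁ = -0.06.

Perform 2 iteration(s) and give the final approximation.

f(x) = x³ + 2x² + 5x + 3
x₀ = -2.96, x₁ = -0.06

Secant formula: x_{n+1} = x_n - f(x_n)(x_n - x_{n-1})/(f(x_n) - f(x_{n-1}))

Iteration 1:
  f(-2.960000) = -20.211136
  f(-0.060000) = 2.706984
  x_2 = -0.060000 - 2.706984×(-0.060000 - (-2.960000))/(2.706984 - (-20.211136))
       = -0.402535
Iteration 2:
  f(-0.060000) = 2.706984
  f(-0.402535) = 1.246170
  x_3 = -0.402535 - 1.246170×(-0.402535 - (-0.060000))/(1.246170 - 2.706984)
       = -0.694739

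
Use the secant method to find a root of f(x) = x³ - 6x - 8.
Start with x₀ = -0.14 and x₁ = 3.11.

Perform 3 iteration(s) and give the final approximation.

f(x) = x³ - 6x - 8
x₀ = -0.14, x₁ = 3.11

Secant formula: x_{n+1} = x_n - f(x_n)(x_n - x_{n-1})/(f(x_n) - f(x_{n-1}))

Iteration 1:
  f(-0.140000) = -7.162744
  f(3.110000) = 3.420231
  x_2 = 3.110000 - 3.420231×(3.110000 - (-0.140000))/(3.420231 - (-7.162744))
       = 2.059657
Iteration 2:
  f(3.110000) = 3.420231
  f(2.059657) = -11.620490
  x_3 = 2.059657 - (-11.620490)×(2.059657 - 3.110000)/(-11.620490 - 3.420231)
       = 2.871154
Iteration 3:
  f(2.059657) = -11.620490
  f(2.871154) = -1.558492
  x_4 = 2.871154 - (-1.558492)×(2.871154 - 2.059657)/(-1.558492 - (-11.620490))
       = 2.996846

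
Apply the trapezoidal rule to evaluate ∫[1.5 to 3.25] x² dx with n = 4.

f(x) = x²
a = 1.5, b = 3.25, n = 4
h = (b - a)/n = 0.437500

Trapezoidal rule: (h/2)[f(x₀) + 2f(x₁) + 2f(x₂) + ... + f(xₙ)]

x_0 = 1.5000, f(x_0) = 2.250000, coefficient = 1
x_1 = 1.9375, f(x_1) = 3.753906, coefficient = 2
x_2 = 2.3750, f(x_2) = 5.640625, coefficient = 2
x_3 = 2.8125, f(x_3) = 7.910156, coefficient = 2
x_4 = 3.2500, f(x_4) = 10.562500, coefficient = 1

I ≈ (0.437500/2) × 47.421875 = 10.373535
Exact value: 10.317708
Error: 0.055827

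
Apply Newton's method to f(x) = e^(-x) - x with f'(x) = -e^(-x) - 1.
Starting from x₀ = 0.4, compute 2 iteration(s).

f(x) = e^(-x) - x
f'(x) = -e^(-x) - 1
x₀ = 0.4

Newton-Raphson formula: x_{n+1} = x_n - f(x_n)/f'(x_n)

Iteration 1:
  f(0.400000) = 0.270320
  f'(0.400000) = -1.670320
  x_1 = 0.400000 - 0.270320/(-1.670320) = 0.561837
Iteration 2:
  f(0.561837) = 0.008323
  f'(0.561837) = -1.570161
  x_2 = 0.561837 - 0.008323/(-1.570161) = 0.567138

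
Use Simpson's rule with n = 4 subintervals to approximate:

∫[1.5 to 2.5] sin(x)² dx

f(x) = sin(x)²
a = 1.5, b = 2.5, n = 4
h = (b - a)/n = 0.250000

Simpson's rule: (h/3)[f(x₀) + 4f(x₁) + 2f(x₂) + ... + f(xₙ)]

x_0 = 1.5000, f(x_0) = 0.994996, coefficient = 1
x_1 = 1.7500, f(x_1) = 0.968228, coefficient = 4
x_2 = 2.0000, f(x_2) = 0.826822, coefficient = 2
x_3 = 2.2500, f(x_3) = 0.605398, coefficient = 4
x_4 = 2.5000, f(x_4) = 0.358169, coefficient = 1

I ≈ (0.250000/3) × 9.301314 = 0.775109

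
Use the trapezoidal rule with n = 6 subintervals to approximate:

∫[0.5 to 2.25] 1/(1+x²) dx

f(x) = 1/(1+x²)
a = 0.5, b = 2.25, n = 6
h = (b - a)/n = 0.291667

Trapezoidal rule: (h/2)[f(x₀) + 2f(x₁) + 2f(x₂) + ... + f(xₙ)]

x_0 = 0.5000, f(x_0) = 0.800000, coefficient = 1
x_1 = 0.7917, f(x_1) = 0.614728, coefficient = 2
x_2 = 1.0833, f(x_2) = 0.460064, coefficient = 2
x_3 = 1.3750, f(x_3) = 0.345946, coefficient = 2
x_4 = 1.6667, f(x_4) = 0.264706, coefficient = 2
x_5 = 1.9583, f(x_5) = 0.206822, coefficient = 2
x_6 = 2.2500, f(x_6) = 0.164948, coefficient = 1

I ≈ (0.291667/2) × 4.749480 = 0.692633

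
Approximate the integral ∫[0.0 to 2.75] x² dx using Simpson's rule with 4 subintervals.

f(x) = x²
a = 0.0, b = 2.75, n = 4
h = (b - a)/n = 0.687500

Simpson's rule: (h/3)[f(x₀) + 4f(x₁) + 2f(x₂) + ... + f(xₙ)]

x_0 = 0.0000, f(x_0) = 0.000000, coefficient = 1
x_1 = 0.6875, f(x_1) = 0.472656, coefficient = 4
x_2 = 1.3750, f(x_2) = 1.890625, coefficient = 2
x_3 = 2.0625, f(x_3) = 4.253906, coefficient = 4
x_4 = 2.7500, f(x_4) = 7.562500, coefficient = 1

I ≈ (0.687500/3) × 30.250000 = 6.932292
Exact value: 6.932292
Error: 0.000000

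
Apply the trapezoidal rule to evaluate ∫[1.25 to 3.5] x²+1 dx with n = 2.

f(x) = x²+1
a = 1.25, b = 3.5, n = 2
h = (b - a)/n = 1.125000

Trapezoidal rule: (h/2)[f(x₀) + 2f(x₁) + 2f(x₂) + ... + f(xₙ)]

x_0 = 1.2500, f(x_0) = 2.562500, coefficient = 1
x_1 = 2.3750, f(x_1) = 6.640625, coefficient = 2
x_2 = 3.5000, f(x_2) = 13.250000, coefficient = 1

I ≈ (1.125000/2) × 29.093750 = 16.365234
Exact value: 15.890625
Error: 0.474609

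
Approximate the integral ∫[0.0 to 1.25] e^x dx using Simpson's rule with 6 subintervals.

f(x) = e^x
a = 0.0, b = 1.25, n = 6
h = (b - a)/n = 0.208333

Simpson's rule: (h/3)[f(x₀) + 4f(x₁) + 2f(x₂) + ... + f(xₙ)]

x_0 = 0.0000, f(x_0) = 1.000000, coefficient = 1
x_1 = 0.2083, f(x_1) = 1.231624, coefficient = 4
x_2 = 0.4167, f(x_2) = 1.516897, coefficient = 2
x_3 = 0.6250, f(x_3) = 1.868246, coefficient = 4
x_4 = 0.8333, f(x_4) = 2.300976, coefficient = 2
x_5 = 1.0417, f(x_5) = 2.833936, coefficient = 4
x_6 = 1.2500, f(x_6) = 3.490343, coefficient = 1

I ≈ (0.208333/3) × 35.861312 = 2.490369
Exact value: 2.490343
Error: 0.000026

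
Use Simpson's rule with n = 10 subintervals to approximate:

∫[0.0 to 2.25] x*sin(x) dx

f(x) = x*sin(x)
a = 0.0, b = 2.25, n = 10
h = (b - a)/n = 0.225000

Simpson's rule: (h/3)[f(x₀) + 4f(x₁) + 2f(x₂) + ... + f(xₙ)]

x_0 = 0.0000, f(x_0) = 0.000000, coefficient = 1
x_1 = 0.2250, f(x_1) = 0.050199, coefficient = 4
x_2 = 0.4500, f(x_2) = 0.195734, coefficient = 2
x_3 = 0.6750, f(x_3) = 0.421806, coefficient = 4
x_4 = 0.9000, f(x_4) = 0.704994, coefficient = 2
x_5 = 1.1250, f(x_5) = 1.015051, coefficient = 4
x_6 = 1.3500, f(x_6) = 1.317227, coefficient = 2
x_7 = 1.5750, f(x_7) = 1.574986, coefficient = 4
x_8 = 1.8000, f(x_8) = 1.752926, coefficient = 2
x_9 = 2.0250, f(x_9) = 1.819687, coefficient = 4
x_10 = 2.2500, f(x_10) = 1.750665, coefficient = 1

I ≈ (0.225000/3) × 29.219340 = 2.191451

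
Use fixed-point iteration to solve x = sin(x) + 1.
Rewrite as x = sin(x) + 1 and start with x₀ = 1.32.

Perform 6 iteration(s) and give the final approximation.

Equation: x = sin(x) + 1
Fixed-point form: x = sin(x) + 1
x₀ = 1.32

x_1 = g(1.320000) = 1.968715
x_2 = g(1.968715) = 1.921869
x_3 = g(1.921869) = 1.939004
x_4 = g(1.939004) = 1.932974
x_5 = g(1.932974) = 1.935127
x_6 = g(1.935127) = 1.934362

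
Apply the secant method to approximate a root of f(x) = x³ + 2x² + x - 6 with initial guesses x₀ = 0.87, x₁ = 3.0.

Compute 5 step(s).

f(x) = x³ + 2x² + x - 6
x₀ = 0.87, x₁ = 3.0

Secant formula: x_{n+1} = x_n - f(x_n)(x_n - x_{n-1})/(f(x_n) - f(x_{n-1}))

Iteration 1:
  f(0.870000) = -2.957697
  f(3.000000) = 42.000000
  x_2 = 3.000000 - 42.000000×(3.000000 - 0.870000)/(42.000000 - (-2.957697))
       = 1.010129
Iteration 2:
  f(3.000000) = 42.000000
  f(1.010129) = -1.918451
  x_3 = 1.010129 - (-1.918451)×(1.010129 - 3.000000)/(-1.918451 - 42.000000)
       = 1.097051
Iteration 3:
  f(1.010129) = -1.918451
  f(1.097051) = -1.175582
  x_4 = 1.097051 - (-1.175582)×(1.097051 - 1.010129)/(-1.175582 - (-1.918451))
       = 1.234604
Iteration 4:
  f(1.097051) = -1.175582
  f(1.234604) = 0.164939
  x_5 = 1.234604 - 0.164939×(1.234604 - 1.097051)/(0.164939 - (-1.175582))
       = 1.217679
Iteration 5:
  f(1.234604) = 0.164939
  f(1.217679) = -0.011329
  x_6 = 1.217679 - (-0.011329)×(1.217679 - 1.234604)/(-0.011329 - 0.164939)
       = 1.218767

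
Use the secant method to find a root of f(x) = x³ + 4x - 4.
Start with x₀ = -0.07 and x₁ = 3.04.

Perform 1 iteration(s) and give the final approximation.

f(x) = x³ + 4x - 4
x₀ = -0.07, x₁ = 3.04

Secant formula: x_{n+1} = x_n - f(x_n)(x_n - x_{n-1})/(f(x_n) - f(x_{n-1}))

Iteration 1:
  f(-0.070000) = -4.280343
  f(3.040000) = 36.254464
  x_2 = 3.040000 - 36.254464×(3.040000 - (-0.070000))/(36.254464 - (-4.280343))
       = 0.258406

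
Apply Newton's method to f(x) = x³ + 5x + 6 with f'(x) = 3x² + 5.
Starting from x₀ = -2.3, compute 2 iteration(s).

f(x) = x³ + 5x + 6
f'(x) = 3x² + 5
x₀ = -2.3

Newton-Raphson formula: x_{n+1} = x_n - f(x_n)/f'(x_n)

Iteration 1:
  f(-2.300000) = -17.667000
  f'(-2.300000) = 20.870000
  x_1 = -2.300000 - (-17.667000)/20.870000 = -1.453474
Iteration 2:
  f(-1.453474) = -4.337959
  f'(-1.453474) = 11.337759
  x_2 = -1.453474 - (-4.337959)/11.337759 = -1.070862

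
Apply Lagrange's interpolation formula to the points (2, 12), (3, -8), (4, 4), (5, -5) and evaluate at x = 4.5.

Lagrange interpolation formula:
P(x) = Σ yᵢ × Lᵢ(x)
where Lᵢ(x) = Π_{j≠i} (x - xⱼ)/(xᵢ - xⱼ)

L_0(4.5) = (4.5 - 3)/(2 - 3) × (4.5 - 4)/(2 - 4) × (4.5 - 5)/(2 - 5) = 0.062500
L_1(4.5) = (4.5 - 2)/(3 - 2) × (4.5 - 4)/(3 - 4) × (4.5 - 5)/(3 - 5) = -0.312500
L_2(4.5) = (4.5 - 2)/(4 - 2) × (4.5 - 3)/(4 - 3) × (4.5 - 5)/(4 - 5) = 0.937500
L_3(4.5) = (4.5 - 2)/(5 - 2) × (4.5 - 3)/(5 - 3) × (4.5 - 4)/(5 - 4) = 0.312500

P(4.5) = 12×L_0(4.5) + (-8)×L_1(4.5) + 4×L_2(4.5) + (-5)×L_3(4.5)
P(4.5) = 5.437500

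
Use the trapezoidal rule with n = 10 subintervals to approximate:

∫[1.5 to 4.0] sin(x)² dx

f(x) = sin(x)²
a = 1.5, b = 4.0, n = 10
h = (b - a)/n = 0.250000

Trapezoidal rule: (h/2)[f(x₀) + 2f(x₁) + 2f(x₂) + ... + f(xₙ)]

x_0 = 1.5000, f(x_0) = 0.994996, coefficient = 1
x_1 = 1.7500, f(x_1) = 0.968228, coefficient = 2
x_2 = 2.0000, f(x_2) = 0.826822, coefficient = 2
x_3 = 2.2500, f(x_3) = 0.605398, coefficient = 2
x_4 = 2.5000, f(x_4) = 0.358169, coefficient = 2
x_5 = 2.7500, f(x_5) = 0.145665, coefficient = 2
x_6 = 3.0000, f(x_6) = 0.019915, coefficient = 2
x_7 = 3.2500, f(x_7) = 0.011706, coefficient = 2
x_8 = 3.5000, f(x_8) = 0.123049, coefficient = 2
x_9 = 3.7500, f(x_9) = 0.326682, coefficient = 2
x_10 = 4.0000, f(x_10) = 0.572750, coefficient = 1

I ≈ (0.250000/2) × 8.339015 = 1.042377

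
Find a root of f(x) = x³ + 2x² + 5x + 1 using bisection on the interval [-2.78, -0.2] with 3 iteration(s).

f(x) = x³ + 2x² + 5x + 1
Initial interval: [-2.78, -0.2]

Iteration 1:
  c_1 = (-2.780000 + (-0.200000))/2 = -1.490000
  f(c_1) = f(-1.490000) = -5.317749
  f(a) × f(c) ≥ 0, new interval: [-1.490000, -0.200000]
Iteration 2:
  c_2 = (-1.490000 + (-0.200000))/2 = -0.845000
  f(c_2) = f(-0.845000) = -2.400301
  f(a) × f(c) ≥ 0, new interval: [-0.845000, -0.200000]
Iteration 3:
  c_3 = (-0.845000 + (-0.200000))/2 = -0.522500
  f(c_3) = f(-0.522500) = -1.209133
  f(a) × f(c) ≥ 0, new interval: [-0.522500, -0.200000]

After 3 iteration(s), the approximation is c_3 = -0.522500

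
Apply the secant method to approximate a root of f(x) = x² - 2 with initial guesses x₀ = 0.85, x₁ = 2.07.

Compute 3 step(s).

f(x) = x² - 2
x₀ = 0.85, x₁ = 2.07

Secant formula: x_{n+1} = x_n - f(x_n)(x_n - x_{n-1})/(f(x_n) - f(x_{n-1}))

Iteration 1:
  f(0.850000) = -1.277500
  f(2.070000) = 2.284900
  x_2 = 2.070000 - 2.284900×(2.070000 - 0.850000)/(2.284900 - (-1.277500))
       = 1.287500
Iteration 2:
  f(2.070000) = 2.284900
  f(1.287500) = -0.342344
  x_3 = 1.287500 - (-0.342344)×(1.287500 - 2.070000)/(-0.342344 - 2.284900)
       = 1.389464
Iteration 3:
  f(1.287500) = -0.342344
  f(1.389464) = -0.069390
  x_4 = 1.389464 - (-0.069390)×(1.389464 - 1.287500)/(-0.069390 - (-0.342344))
       = 1.415385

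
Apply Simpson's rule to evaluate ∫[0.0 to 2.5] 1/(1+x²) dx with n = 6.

f(x) = 1/(1+x²)
a = 0.0, b = 2.5, n = 6
h = (b - a)/n = 0.416667

Simpson's rule: (h/3)[f(x₀) + 4f(x₁) + 2f(x₂) + ... + f(xₙ)]

x_0 = 0.0000, f(x_0) = 1.000000, coefficient = 1
x_1 = 0.4167, f(x_1) = 0.852071, coefficient = 4
x_2 = 0.8333, f(x_2) = 0.590164, coefficient = 2
x_3 = 1.2500, f(x_3) = 0.390244, coefficient = 4
x_4 = 1.6667, f(x_4) = 0.264706, coefficient = 2
x_5 = 2.0833, f(x_5) = 0.187256, coefficient = 4
x_6 = 2.5000, f(x_6) = 0.137931, coefficient = 1

I ≈ (0.416667/3) × 8.565955 = 1.189716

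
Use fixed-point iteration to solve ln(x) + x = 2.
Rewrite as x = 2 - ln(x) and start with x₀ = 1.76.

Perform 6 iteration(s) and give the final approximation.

Equation: ln(x) + x = 2
Fixed-point form: x = 2 - ln(x)
x₀ = 1.76

x_1 = g(1.760000) = 1.434686
x_2 = g(1.434686) = 1.639054
x_3 = g(1.639054) = 1.505881
x_4 = g(1.505881) = 1.590622
x_5 = g(1.590622) = 1.535875
x_6 = g(1.535875) = 1.570900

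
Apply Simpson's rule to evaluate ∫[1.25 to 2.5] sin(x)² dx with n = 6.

f(x) = sin(x)²
a = 1.25, b = 2.5, n = 6
h = (b - a)/n = 0.208333

Simpson's rule: (h/3)[f(x₀) + 4f(x₁) + 2f(x₂) + ... + f(xₙ)]

x_0 = 1.2500, f(x_0) = 0.900572, coefficient = 1
x_1 = 1.4583, f(x_1) = 0.987405, coefficient = 4
x_2 = 1.6667, f(x_2) = 0.990837, coefficient = 2
x_3 = 1.8750, f(x_3) = 0.910280, coefficient = 4
x_4 = 2.0833, f(x_4) = 0.759518, coefficient = 2
x_5 = 2.2917, f(x_5) = 0.564349, coefficient = 4
x_6 = 2.5000, f(x_6) = 0.358169, coefficient = 1

I ≈ (0.208333/3) × 14.607586 = 1.014416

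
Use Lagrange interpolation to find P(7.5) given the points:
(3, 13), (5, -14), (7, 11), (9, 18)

Lagrange interpolation formula:
P(x) = Σ yᵢ × Lᵢ(x)
where Lᵢ(x) = Π_{j≠i} (x - xⱼ)/(xᵢ - xⱼ)

L_0(7.5) = (7.5 - 5)/(3 - 5) × (7.5 - 7)/(3 - 7) × (7.5 - 9)/(3 - 9) = 0.039062
L_1(7.5) = (7.5 - 3)/(5 - 3) × (7.5 - 7)/(5 - 7) × (7.5 - 9)/(5 - 9) = -0.210938
L_2(7.5) = (7.5 - 3)/(7 - 3) × (7.5 - 5)/(7 - 5) × (7.5 - 9)/(7 - 9) = 1.054688
L_3(7.5) = (7.5 - 3)/(9 - 3) × (7.5 - 5)/(9 - 5) × (7.5 - 7)/(9 - 7) = 0.117188

P(7.5) = 13×L_0(7.5) + (-14)×L_1(7.5) + 11×L_2(7.5) + 18×L_3(7.5)
P(7.5) = 17.171875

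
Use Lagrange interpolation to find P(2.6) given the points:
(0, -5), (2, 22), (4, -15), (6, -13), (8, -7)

Lagrange interpolation formula:
P(x) = Σ yᵢ × Lᵢ(x)
where Lᵢ(x) = Π_{j≠i} (x - xⱼ)/(xᵢ - xⱼ)

L_0(2.6) = (2.6 - 2)/(0 - 2) × (2.6 - 4)/(0 - 4) × (2.6 - 6)/(0 - 6) × (2.6 - 8)/(0 - 8) = -0.040163
L_1(2.6) = (2.6 - 0)/(2 - 0) × (2.6 - 4)/(2 - 4) × (2.6 - 6)/(2 - 6) × (2.6 - 8)/(2 - 8) = 0.696150
L_2(2.6) = (2.6 - 0)/(4 - 0) × (2.6 - 2)/(4 - 2) × (2.6 - 6)/(4 - 6) × (2.6 - 8)/(4 - 8) = 0.447525
L_3(2.6) = (2.6 - 0)/(6 - 0) × (2.6 - 2)/(6 - 2) × (2.6 - 4)/(6 - 4) × (2.6 - 8)/(6 - 8) = -0.122850
L_4(2.6) = (2.6 - 0)/(8 - 0) × (2.6 - 2)/(8 - 2) × (2.6 - 4)/(8 - 4) × (2.6 - 6)/(8 - 6) = 0.019338

P(2.6) = (-5)×L_0(2.6) + 22×L_1(2.6) + (-15)×L_2(2.6) + (-13)×L_3(2.6) + (-7)×L_4(2.6)
P(2.6) = 10.264925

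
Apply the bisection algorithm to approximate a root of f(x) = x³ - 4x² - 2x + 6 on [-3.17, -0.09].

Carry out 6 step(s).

f(x) = x³ - 4x² - 2x + 6
Initial interval: [-3.17, -0.09]

Iteration 1:
  c_1 = (-3.170000 + (-0.090000))/2 = -1.630000
  f(c_1) = f(-1.630000) = -5.698347
  f(a) × f(c) ≥ 0, new interval: [-1.630000, -0.090000]
Iteration 2:
  c_2 = (-1.630000 + (-0.090000))/2 = -0.860000
  f(c_2) = f(-0.860000) = 4.125544
  f(a) × f(c) < 0, new interval: [-1.630000, -0.860000]
Iteration 3:
  c_3 = (-1.630000 + (-0.860000))/2 = -1.245000
  f(c_3) = f(-1.245000) = 0.360119
  f(a) × f(c) < 0, new interval: [-1.630000, -1.245000]
Iteration 4:
  c_4 = (-1.630000 + (-1.245000))/2 = -1.437500
  f(c_4) = f(-1.437500) = -2.361084
  f(a) × f(c) ≥ 0, new interval: [-1.437500, -1.245000]
Iteration 5:
  c_5 = (-1.437500 + (-1.245000))/2 = -1.341250
  f(c_5) = f(-1.341250) = -0.926150
  f(a) × f(c) ≥ 0, new interval: [-1.341250, -1.245000]
Iteration 6:
  c_6 = (-1.341250 + (-1.245000))/2 = -1.293125
  f(c_6) = f(-1.293125) = -0.264767
  f(a) × f(c) ≥ 0, new interval: [-1.293125, -1.245000]

After 6 iteration(s), the approximation is c_6 = -1.293125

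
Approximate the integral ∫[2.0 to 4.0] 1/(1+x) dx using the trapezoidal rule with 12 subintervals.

f(x) = 1/(1+x)
a = 2.0, b = 4.0, n = 12
h = (b - a)/n = 0.166667

Trapezoidal rule: (h/2)[f(x₀) + 2f(x₁) + 2f(x₂) + ... + f(xₙ)]

x_0 = 2.0000, f(x_0) = 0.333333, coefficient = 1
x_1 = 2.1667, f(x_1) = 0.315789, coefficient = 2
x_2 = 2.3333, f(x_2) = 0.300000, coefficient = 2
x_3 = 2.5000, f(x_3) = 0.285714, coefficient = 2
x_4 = 2.6667, f(x_4) = 0.272727, coefficient = 2
x_5 = 2.8333, f(x_5) = 0.260870, coefficient = 2
x_6 = 3.0000, f(x_6) = 0.250000, coefficient = 2
x_7 = 3.1667, f(x_7) = 0.240000, coefficient = 2
x_8 = 3.3333, f(x_8) = 0.230769, coefficient = 2
x_9 = 3.5000, f(x_9) = 0.222222, coefficient = 2
x_10 = 3.6667, f(x_10) = 0.214286, coefficient = 2
x_11 = 3.8333, f(x_11) = 0.206897, coefficient = 2
x_12 = 4.0000, f(x_12) = 0.200000, coefficient = 1

I ≈ (0.166667/2) × 6.131882 = 0.510990
Exact value: 0.510826
Error: 0.000165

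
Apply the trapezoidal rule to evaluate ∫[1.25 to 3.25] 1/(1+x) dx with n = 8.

f(x) = 1/(1+x)
a = 1.25, b = 3.25, n = 8
h = (b - a)/n = 0.250000

Trapezoidal rule: (h/2)[f(x₀) + 2f(x₁) + 2f(x₂) + ... + f(xₙ)]

x_0 = 1.2500, f(x_0) = 0.444444, coefficient = 1
x_1 = 1.5000, f(x_1) = 0.400000, coefficient = 2
x_2 = 1.7500, f(x_2) = 0.363636, coefficient = 2
x_3 = 2.0000, f(x_3) = 0.333333, coefficient = 2
x_4 = 2.2500, f(x_4) = 0.307692, coefficient = 2
x_5 = 2.5000, f(x_5) = 0.285714, coefficient = 2
x_6 = 2.7500, f(x_6) = 0.266667, coefficient = 2
x_7 = 3.0000, f(x_7) = 0.250000, coefficient = 2
x_8 = 3.2500, f(x_8) = 0.235294, coefficient = 1

I ≈ (0.250000/2) × 5.093824 = 0.636728
Exact value: 0.635989
Error: 0.000739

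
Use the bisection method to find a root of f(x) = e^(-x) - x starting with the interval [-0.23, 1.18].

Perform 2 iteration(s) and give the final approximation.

f(x) = e^(-x) - x
Initial interval: [-0.23, 1.18]

Iteration 1:
  c_1 = (-0.230000 + 1.180000)/2 = 0.475000
  f(c_1) = f(0.475000) = 0.146885
  f(a) × f(c) ≥ 0, new interval: [0.475000, 1.180000]
Iteration 2:
  c_2 = (0.475000 + 1.180000)/2 = 0.827500
  f(c_2) = f(0.827500) = -0.390359
  f(a) × f(c) < 0, new interval: [0.475000, 0.827500]

After 2 iteration(s), the approximation is c_2 = 0.827500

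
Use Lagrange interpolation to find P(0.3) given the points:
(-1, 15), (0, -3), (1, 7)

Lagrange interpolation formula:
P(x) = Σ yᵢ × Lᵢ(x)
where Lᵢ(x) = Π_{j≠i} (x - xⱼ)/(xᵢ - xⱼ)

L_0(0.3) = (0.3 - 0)/(-1 - 0) × (0.3 - 1)/(-1 - 1) = -0.105000
L_1(0.3) = (0.3 - (-1))/(0 - (-1)) × (0.3 - 1)/(0 - 1) = 0.910000
L_2(0.3) = (0.3 - (-1))/(1 - (-1)) × (0.3 - 0)/(1 - 0) = 0.195000

P(0.3) = 15×L_0(0.3) + (-3)×L_1(0.3) + 7×L_2(0.3)
P(0.3) = -2.940000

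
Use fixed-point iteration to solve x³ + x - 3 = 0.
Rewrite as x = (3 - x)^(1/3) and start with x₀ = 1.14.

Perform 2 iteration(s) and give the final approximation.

Equation: x³ + x - 3 = 0
Fixed-point form: x = (3 - x)^(1/3)
x₀ = 1.14

x_1 = g(1.140000) = 1.229809
x_2 = g(1.229809) = 1.209688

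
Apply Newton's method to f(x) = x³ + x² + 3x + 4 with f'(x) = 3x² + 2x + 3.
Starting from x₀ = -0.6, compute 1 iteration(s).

f(x) = x³ + x² + 3x + 4
f'(x) = 3x² + 2x + 3
x₀ = -0.6

Newton-Raphson formula: x_{n+1} = x_n - f(x_n)/f'(x_n)

Iteration 1:
  f(-0.600000) = 2.344000
  f'(-0.600000) = 2.880000
  x_1 = -0.600000 - 2.344000/2.880000 = -1.413889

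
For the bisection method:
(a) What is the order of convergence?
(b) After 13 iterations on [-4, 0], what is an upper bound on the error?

(a) Bisection has linear (order 1) convergence; the error is halved each step.

(b) Error bound = (b-a)/2^n = (0 - (-4))/2^{13}
    = 4/2^{13}

(a) 1 (linear); (b) error ≤ 4.88e-04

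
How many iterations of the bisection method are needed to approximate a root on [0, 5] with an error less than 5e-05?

We need (b-a)/2^n ≤ 5e-05
(5 - 0)/2^n ≤ 5e-05
5/2^n ≤ 5e-05
2^n ≥ 100000
n ≥ log₂(100000) = 16.61
n ≥ 17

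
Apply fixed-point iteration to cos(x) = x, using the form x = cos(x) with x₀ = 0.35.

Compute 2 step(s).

Equation: cos(x) = x
Fixed-point form: x = cos(x)
x₀ = 0.35

x_1 = g(0.350000) = 0.939373
x_2 = g(0.939373) = 0.590294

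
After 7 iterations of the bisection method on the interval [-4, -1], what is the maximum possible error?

Bisection error bound: |error| ≤ (b-a)/2^n
|error| ≤ (-1 - (-4))/2^7 = 3/2^7
|error| ≤ 0.0234375000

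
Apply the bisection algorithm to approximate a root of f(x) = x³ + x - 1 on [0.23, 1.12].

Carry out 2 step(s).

f(x) = x³ + x - 1
Initial interval: [0.23, 1.12]

Iteration 1:
  c_1 = (0.230000 + 1.120000)/2 = 0.675000
  f(c_1) = f(0.675000) = -0.017453
  f(a) × f(c) ≥ 0, new interval: [0.675000, 1.120000]
Iteration 2:
  c_2 = (0.675000 + 1.120000)/2 = 0.897500
  f(c_2) = f(0.897500) = 0.620442
  f(a) × f(c) < 0, new interval: [0.675000, 0.897500]

After 2 iteration(s), the approximation is c_2 = 0.897500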